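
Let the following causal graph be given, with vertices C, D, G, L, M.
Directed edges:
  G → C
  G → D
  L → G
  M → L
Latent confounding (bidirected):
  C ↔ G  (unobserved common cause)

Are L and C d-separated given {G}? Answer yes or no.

Bayes-Ball from L | {G} reaches {C,M}.
C ∈ reach(L|{G}) ⇒ L ⊥̸ C | {G}.

No — L and C are d-connected given {G}.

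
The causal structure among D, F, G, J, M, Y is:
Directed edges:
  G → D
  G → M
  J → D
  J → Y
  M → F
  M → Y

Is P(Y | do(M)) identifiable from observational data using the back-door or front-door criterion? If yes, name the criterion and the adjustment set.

P(Y|do(M)): backdoor, adjust for ∅.

desc(M)\{M}={F,Y}; candidates ⊆ {D,G,J}.
∅: M⊥Y given ∅ in G with M→· removed — back-door holds.
P(Y|do(M)) = P(Y|M) — no adjustment needed.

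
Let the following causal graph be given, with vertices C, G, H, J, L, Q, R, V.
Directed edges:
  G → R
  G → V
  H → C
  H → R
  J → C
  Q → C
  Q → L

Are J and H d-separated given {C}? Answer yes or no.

No — J and H are d-connected given {C}.

Bayes-Ball from J | {C} reaches {H,L,Q,R}.
H ∈ reach(J|{C}) ⇒ J ⊥̸ H | {C}.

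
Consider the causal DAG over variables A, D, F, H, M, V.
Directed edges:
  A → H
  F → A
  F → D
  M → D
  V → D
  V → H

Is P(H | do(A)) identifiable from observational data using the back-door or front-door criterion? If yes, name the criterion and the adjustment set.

desc(A)\{A}={H}; candidates ⊆ {D,F,M,V}.
∅: A⊥H given ∅ in G with A→· removed — back-door holds.
P(H|do(A)) = P(H|A) — no adjustment needed.

P(H|do(A)): backdoor, adjust for ∅.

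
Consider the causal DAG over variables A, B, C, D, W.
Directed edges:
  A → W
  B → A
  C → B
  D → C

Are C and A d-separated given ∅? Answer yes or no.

Bayes-Ball from C | ∅ reaches {A,B,D,W}.
A ∈ reach(C|∅) ⇒ C ⊥̸ A | ∅.

No — C and A are d-connected given ∅.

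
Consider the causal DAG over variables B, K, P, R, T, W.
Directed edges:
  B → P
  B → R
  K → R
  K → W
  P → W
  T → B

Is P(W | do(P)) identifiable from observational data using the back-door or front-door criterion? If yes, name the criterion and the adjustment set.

P(W|do(P)): backdoor, adjust for ∅.

desc(P)\{P}={W}; candidates ⊆ {B,K,R,T}.
∅: P⊥W given ∅ in G with P→· removed — back-door holds.
P(W|do(P)) = P(W|P) — no adjustment needed.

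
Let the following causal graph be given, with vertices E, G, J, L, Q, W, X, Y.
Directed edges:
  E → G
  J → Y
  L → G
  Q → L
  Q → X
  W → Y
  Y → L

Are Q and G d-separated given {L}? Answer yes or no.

Bayes-Ball from Q | {L} reaches {J,W,X,Y}.
G ∉ reach(Q|{L}) ⇒ Q ⊥ G | {L}.

Yes — Q ⊥ G | {L}.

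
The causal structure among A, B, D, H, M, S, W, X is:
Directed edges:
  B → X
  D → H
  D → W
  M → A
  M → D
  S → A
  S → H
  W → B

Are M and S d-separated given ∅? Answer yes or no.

Bayes-Ball from M | ∅ reaches {A,B,D,H,W,X}.
S ∉ reach(M|∅) ⇒ M ⊥ S | ∅.

Yes — M ⊥ S | ∅.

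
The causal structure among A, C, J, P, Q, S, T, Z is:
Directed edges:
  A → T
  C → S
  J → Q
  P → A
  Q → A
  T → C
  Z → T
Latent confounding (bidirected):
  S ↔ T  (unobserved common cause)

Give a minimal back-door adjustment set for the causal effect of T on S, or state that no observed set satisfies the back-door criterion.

T→S: no observed back-door set.

desc(T)\{T}={C,S}; candidates ⊆ {A,J,P,Q,Z}.
T↔S: latent back-door arc(s) into T.
size 0: {}; under {} T still reaches {A,J,P,Q,S,Z} ∋ S.
size 1: {A}, {J}, {P} …(+2); under {A} T still reaches {S,Z} ∋ S.
size 2: {A,J}, {A,P}, {A,Q} …(+7); under {A,J} T still reaches {S,Z} ∋ S.
T↔S cannot be blocked by any observed set — no back-door set.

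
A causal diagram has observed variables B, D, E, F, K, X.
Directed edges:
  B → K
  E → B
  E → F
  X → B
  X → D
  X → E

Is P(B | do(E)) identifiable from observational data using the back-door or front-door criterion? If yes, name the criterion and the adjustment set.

P(B|do(E)): backdoor, adjust for {X}.

desc(E)\{E}={B,F,K}; candidates ⊆ {D,X}.
size 0: {}; under {} E still reaches {B,D,K,X} ∋ B.
{X}: E⊥B given {X} in G with E→· removed — back-door holds.
P(B|do(E)) = Σ_{X} P(B|E,X)·P(X).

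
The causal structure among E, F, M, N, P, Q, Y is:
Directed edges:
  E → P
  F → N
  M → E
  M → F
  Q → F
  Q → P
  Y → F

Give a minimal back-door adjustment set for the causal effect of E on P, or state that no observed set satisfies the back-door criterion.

desc(E)\{E}={P}; candidates ⊆ {F,M,N,Q,Y}.
∅: E⊥P given ∅ in G with E→· removed — back-door holds.

E→P: minimal back-door set ∅.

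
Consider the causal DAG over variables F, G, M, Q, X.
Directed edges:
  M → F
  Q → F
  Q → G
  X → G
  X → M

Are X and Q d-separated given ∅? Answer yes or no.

Yes — X ⊥ Q | ∅.

Bayes-Ball from X | ∅ reaches {F,G,M}.
Q ∉ reach(X|∅) ⇒ X ⊥ Q | ∅.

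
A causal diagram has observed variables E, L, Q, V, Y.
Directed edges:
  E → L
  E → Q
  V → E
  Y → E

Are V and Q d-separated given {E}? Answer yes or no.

Yes — V ⊥ Q | {E}.

Bayes-Ball from V | {E} reaches {Y}.
Q ∉ reach(V|{E}) ⇒ V ⊥ Q | {E}.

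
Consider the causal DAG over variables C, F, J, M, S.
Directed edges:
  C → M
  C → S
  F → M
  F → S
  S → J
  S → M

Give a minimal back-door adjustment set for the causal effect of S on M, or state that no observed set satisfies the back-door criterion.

desc(S)\{S}={J,M}; candidates ⊆ {C,F}.
size 0: {}; under {} S still reaches {C,F,M} ∋ M.
size 1: {C}, {F}; under {C} S still reaches {F,M} ∋ M.
{C,F}: S⊥M given {C,F} in G with S→· removed — back-door holds.

S→M: minimal back-door set {C, F}.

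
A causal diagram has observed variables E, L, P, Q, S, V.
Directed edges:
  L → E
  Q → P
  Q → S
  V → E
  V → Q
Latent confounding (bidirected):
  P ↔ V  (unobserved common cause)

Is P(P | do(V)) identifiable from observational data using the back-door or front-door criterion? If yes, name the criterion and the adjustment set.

P(P|do(V)): frontdoor, adjust for {Q}.

desc(V)\{V}={E,P,Q,S}; candidates ⊆ {L}.
V↔P: latent back-door arc(s) into V.
size 0: {}; under {} V still reaches {P} ∋ P.
size 1: {L}; under {L} V still reaches {P} ∋ P.
V↔P cannot be blocked by any observed set — no back-door set.
{Q}: (i) intercepts every directed V→P path; (ii) no back-door V→{Q}; (iii) {V} blocks every back-door {Q}→P. Front-door holds.
P(P|do(V)) = Σ_{Q} P(Q|V) Σ_{V'} P(P|Q,V')P(V').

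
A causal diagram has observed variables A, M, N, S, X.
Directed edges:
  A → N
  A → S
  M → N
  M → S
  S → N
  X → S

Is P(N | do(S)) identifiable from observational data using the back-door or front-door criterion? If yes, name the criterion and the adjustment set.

P(N|do(S)): backdoor, adjust for {A, M}.

desc(S)\{S}={N}; candidates ⊆ {A,M,X}.
size 0: {}; under {} S still reaches {A,M,N,X} ∋ N.
size 1: {A}, {M}, {X}; under {A} S still reaches {M,N,X} ∋ N.
{A,M}: S⊥N given {A,M} in G with S→· removed — back-door holds.
P(N|do(S)) = Σ_{A,M} P(N|S,A,M)·P(A,M).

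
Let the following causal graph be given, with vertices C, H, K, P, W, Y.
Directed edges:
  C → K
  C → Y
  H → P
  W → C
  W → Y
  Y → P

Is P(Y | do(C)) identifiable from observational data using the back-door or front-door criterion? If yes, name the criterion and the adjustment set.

desc(C)\{C}={K,P,Y}; candidates ⊆ {H,W}.
size 0: {}; under {} C still reaches {P,W,Y} ∋ Y.
{W}: C⊥Y given {W} in G with C→· removed — back-door holds.
P(Y|do(C)) = Σ_{W} P(Y|C,W)·P(W).

P(Y|do(C)): backdoor, adjust for {W}.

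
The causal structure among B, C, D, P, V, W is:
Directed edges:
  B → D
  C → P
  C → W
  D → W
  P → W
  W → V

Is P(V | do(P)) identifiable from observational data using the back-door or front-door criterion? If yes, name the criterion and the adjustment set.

P(V|do(P)): backdoor, adjust for {C}.

desc(P)\{P}={V,W}; candidates ⊆ {B,C,D}.
size 0: {}; under {} P still reaches {C,V,W} ∋ V.
{C}: P⊥V given {C} in G with P→· removed — back-door holds.
P(V|do(P)) = Σ_{C} P(V|P,C)·P(C).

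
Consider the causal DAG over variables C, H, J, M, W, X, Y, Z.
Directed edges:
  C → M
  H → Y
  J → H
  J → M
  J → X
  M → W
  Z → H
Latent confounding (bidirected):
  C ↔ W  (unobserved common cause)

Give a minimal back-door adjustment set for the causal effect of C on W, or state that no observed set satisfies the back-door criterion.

desc(C)\{C}={M,W}; candidates ⊆ {H,J,X,Y,Z}.
C↔W: latent back-door arc(s) into C.
size 0: {}; under {} C still reaches {W} ∋ W.
size 1: {H}, {J}, {X} …(+2); under {H} C still reaches {W} ∋ W.
size 2: {H,J}, {H,X}, {H,Y} …(+7); under {H,J} C still reaches {W} ∋ W.
C↔W cannot be blocked by any observed set — no back-door set.

C→W: no observed back-door set.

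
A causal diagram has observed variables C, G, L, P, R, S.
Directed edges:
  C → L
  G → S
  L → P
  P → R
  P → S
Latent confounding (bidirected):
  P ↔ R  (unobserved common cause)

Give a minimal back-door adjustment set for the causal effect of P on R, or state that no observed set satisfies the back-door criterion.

desc(P)\{P}={R,S}; candidates ⊆ {C,G,L}.
P↔R: latent back-door arc(s) into P.
size 0: {}; under {} P still reaches {C,L,R} ∋ R.
size 1: {C}, {G}, {L}; under {C} P still reaches {L,R} ∋ R.
size 2: {C,G}, {C,L}, {G,L}; under {C,G} P still reaches {L,R} ∋ R.
P↔R cannot be blocked by any observed set — no back-door set.

P→R: no observed back-door set.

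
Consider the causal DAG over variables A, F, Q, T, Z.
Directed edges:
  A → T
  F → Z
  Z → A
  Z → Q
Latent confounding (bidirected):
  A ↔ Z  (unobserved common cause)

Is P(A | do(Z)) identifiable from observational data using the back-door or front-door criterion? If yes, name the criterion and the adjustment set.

P(A|do(Z)): not identifiable (no BD/FD set).

desc(Z)\{Z}={A,Q,T}; candidates ⊆ {F}.
Z↔A: latent back-door arc(s) into Z.
size 0: {}; under {} Z still reaches {A,F,T} ∋ A.
size 1: {F}; under {F} Z still reaches {A,T} ∋ A.
Z↔A cannot be blocked by any observed set — no back-door set.
No mediator lies on a directed Z→…→A path.
Neither criterion identifies P(A|do(Z)) in this graph.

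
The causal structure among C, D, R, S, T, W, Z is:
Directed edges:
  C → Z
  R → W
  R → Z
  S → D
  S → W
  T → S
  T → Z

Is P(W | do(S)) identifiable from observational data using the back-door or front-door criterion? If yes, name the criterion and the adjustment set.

desc(S)\{S}={D,W}; candidates ⊆ {C,R,T,Z}.
∅: S⊥W given ∅ in G with S→· removed — back-door holds.
P(W|do(S)) = P(W|S) — no adjustment needed.

P(W|do(S)): backdoor, adjust for ∅.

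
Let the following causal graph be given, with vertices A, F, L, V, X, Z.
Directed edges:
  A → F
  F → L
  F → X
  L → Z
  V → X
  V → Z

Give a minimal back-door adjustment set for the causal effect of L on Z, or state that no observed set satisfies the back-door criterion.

L→Z: minimal back-door set ∅.

desc(L)\{L}={Z}; candidates ⊆ {A,F,V,X}.
∅: L⊥Z given ∅ in G with L→· removed — back-door holds.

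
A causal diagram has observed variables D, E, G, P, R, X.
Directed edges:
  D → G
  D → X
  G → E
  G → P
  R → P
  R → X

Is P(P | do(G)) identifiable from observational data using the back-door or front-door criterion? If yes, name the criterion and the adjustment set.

P(P|do(G)): backdoor, adjust for ∅.

desc(G)\{G}={E,P}; candidates ⊆ {D,R,X}.
∅: G⊥P given ∅ in G with G→· removed — back-door holds.
P(P|do(G)) = P(P|G) — no adjustment needed.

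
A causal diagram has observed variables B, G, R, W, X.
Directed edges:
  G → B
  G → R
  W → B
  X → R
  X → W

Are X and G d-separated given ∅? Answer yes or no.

Bayes-Ball from X | ∅ reaches {B,R,W}.
G ∉ reach(X|∅) ⇒ X ⊥ G | ∅.

Yes — X ⊥ G | ∅.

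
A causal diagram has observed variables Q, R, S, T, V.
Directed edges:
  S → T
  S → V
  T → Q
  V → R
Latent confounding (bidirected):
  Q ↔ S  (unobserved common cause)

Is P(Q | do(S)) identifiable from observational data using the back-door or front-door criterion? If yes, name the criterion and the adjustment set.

P(Q|do(S)): frontdoor, adjust for {T}.

desc(S)\{S}={Q,R,T,V}; candidates ⊆ {—}.
S↔Q: latent back-door arc(s) into S.
size 0: {}; under {} S still reaches {Q} ∋ Q.
S↔Q cannot be blocked by any observed set — no back-door set.
{T}: (i) intercepts every directed S→Q path; (ii) no back-door S→{T}; (iii) {S} blocks every back-door {T}→Q. Front-door holds.
P(Q|do(S)) = Σ_{T} P(T|S) Σ_{S'} P(Q|T,S')P(S').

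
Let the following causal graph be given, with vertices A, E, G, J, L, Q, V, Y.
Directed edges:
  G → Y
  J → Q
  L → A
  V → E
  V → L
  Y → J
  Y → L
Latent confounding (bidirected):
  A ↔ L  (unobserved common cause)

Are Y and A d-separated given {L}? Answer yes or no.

Bayes-Ball from Y | {L} reaches {A,E,G,J,Q,V}.
A ∈ reach(Y|{L}) ⇒ Y ⊥̸ A | {L}.

No — Y and A are d-connected given {L}.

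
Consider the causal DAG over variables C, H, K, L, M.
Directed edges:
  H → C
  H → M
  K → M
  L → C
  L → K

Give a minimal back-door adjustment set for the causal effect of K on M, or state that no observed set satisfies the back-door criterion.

K→M: minimal back-door set ∅.

desc(K)\{K}={M}; candidates ⊆ {C,H,L}.
∅: K⊥M given ∅ in G with K→· removed — back-door holds.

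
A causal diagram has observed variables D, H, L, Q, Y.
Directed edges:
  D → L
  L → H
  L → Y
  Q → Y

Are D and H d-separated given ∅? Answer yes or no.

No — D and H are d-connected given ∅.

Bayes-Ball from D | ∅ reaches {H,L,Y}.
H ∈ reach(D|∅) ⇒ D ⊥̸ H | ∅.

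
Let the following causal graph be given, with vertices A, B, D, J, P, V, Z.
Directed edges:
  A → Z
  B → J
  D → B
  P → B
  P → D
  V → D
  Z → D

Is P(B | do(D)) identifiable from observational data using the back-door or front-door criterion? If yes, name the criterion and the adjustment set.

desc(D)\{D}={B,J}; candidates ⊆ {A,P,V,Z}.
size 0: {}; under {} D still reaches {A,B,J,P,V,Z} ∋ B.
{P}: D⊥B given {P} in G with D→· removed — back-door holds.
P(B|do(D)) = Σ_{P} P(B|D,P)·P(P).

P(B|do(D)): backdoor, adjust for {P}.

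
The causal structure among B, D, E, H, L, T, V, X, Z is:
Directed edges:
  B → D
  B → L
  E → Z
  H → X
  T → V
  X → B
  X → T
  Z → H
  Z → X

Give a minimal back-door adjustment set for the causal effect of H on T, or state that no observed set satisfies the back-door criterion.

desc(H)\{H}={B,D,L,T,V,X}; candidates ⊆ {E,Z}.
size 0: {}; under {} H still reaches {B,D,E,L,T,V,X,Z} ∋ T.
{Z}: H⊥T given {Z} in G with H→· removed — back-door holds.

H→T: minimal back-door set {Z}.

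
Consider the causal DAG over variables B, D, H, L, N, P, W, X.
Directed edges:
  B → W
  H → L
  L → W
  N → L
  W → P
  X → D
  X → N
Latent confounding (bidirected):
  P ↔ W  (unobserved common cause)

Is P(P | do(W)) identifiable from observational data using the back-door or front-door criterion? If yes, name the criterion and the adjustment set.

P(P|do(W)): not identifiable (no BD/FD set).

desc(W)\{W}={P}; candidates ⊆ {B,D,H,L,N,X}.
W↔P: latent back-door arc(s) into W.
size 0: {}; under {} W still reaches {B,D,H,L,N,P,X} ∋ P.
size 1: {B}, {D}, {H} …(+3); under {B} W still reaches {D,H,L,N,P,X} ∋ P.
size 2: {B,D}, {B,H}, {B,L} …(+12); under {B,D} W still reaches {H,L,N,P,X} ∋ P.
W↔P cannot be blocked by any observed set — no back-door set.
No mediator lies on a directed W→…→P path.
Neither criterion identifies P(P|do(W)) in this graph.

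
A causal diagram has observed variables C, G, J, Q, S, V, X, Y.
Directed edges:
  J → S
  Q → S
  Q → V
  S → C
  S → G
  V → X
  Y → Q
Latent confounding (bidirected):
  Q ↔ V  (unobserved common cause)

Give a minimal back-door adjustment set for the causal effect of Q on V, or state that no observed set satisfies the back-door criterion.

desc(Q)\{Q}={C,G,S,V,X}; candidates ⊆ {J,Y}.
Q↔V: latent back-door arc(s) into Q.
size 0: {}; under {} Q still reaches {V,X,Y} ∋ V.
size 1: {J}, {Y}; under {J} Q still reaches {V,X,Y} ∋ V.
size 2: {J,Y}; under {J,Y} Q still reaches {V,X} ∋ V.
Q↔V cannot be blocked by any observed set — no back-door set.

Q→V: no observed back-door set.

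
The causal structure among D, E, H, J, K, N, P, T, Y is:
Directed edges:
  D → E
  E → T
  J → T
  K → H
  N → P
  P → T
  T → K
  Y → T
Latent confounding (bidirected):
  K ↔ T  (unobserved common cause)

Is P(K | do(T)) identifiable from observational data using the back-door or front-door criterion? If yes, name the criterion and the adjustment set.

desc(T)\{T}={H,K}; candidates ⊆ {D,E,J,N,P,Y}.
T↔K: latent back-door arc(s) into T.
size 0: {}; under {} T still reaches {D,E,H,J,K,N,P,Y} ∋ K.
size 1: {D}, {E}, {J} …(+3); under {D} T still reaches {E,H,J,K,N,P,Y} ∋ K.
size 2: {D,E}, {D,J}, {D,N} …(+12); under {D,E} T still reaches {H,J,K,N,P,Y} ∋ K.
T↔K cannot be blocked by any observed set — no back-door set.
No mediator lies on a directed T→…→K path.
Neither criterion identifies P(K|do(T)) in this graph.

P(K|do(T)): not identifiable (no BD/FD set).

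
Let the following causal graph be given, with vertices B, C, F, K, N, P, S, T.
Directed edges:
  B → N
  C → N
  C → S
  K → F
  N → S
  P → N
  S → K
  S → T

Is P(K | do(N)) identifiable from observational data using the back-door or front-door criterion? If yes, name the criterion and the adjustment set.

P(K|do(N)): backdoor, adjust for {C}.

desc(N)\{N}={F,K,S,T}; candidates ⊆ {B,C,P}.
size 0: {}; under {} N still reaches {B,C,F,K,P,S,T} ∋ K.
{C}: N⊥K given {C} in G with N→· removed — back-door holds.
P(K|do(N)) = Σ_{C} P(K|N,C)·P(C).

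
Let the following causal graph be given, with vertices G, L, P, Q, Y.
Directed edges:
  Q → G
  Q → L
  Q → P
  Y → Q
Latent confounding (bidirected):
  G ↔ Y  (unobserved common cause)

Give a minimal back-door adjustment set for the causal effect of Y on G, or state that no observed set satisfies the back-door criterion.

Y→G: no observed back-door set.

desc(Y)\{Y}={G,L,P,Q}; candidates ⊆ {—}.
Y↔G: latent back-door arc(s) into Y.
size 0: {}; under {} Y still reaches {G} ∋ G.
Y↔G cannot be blocked by any observed set — no back-door set.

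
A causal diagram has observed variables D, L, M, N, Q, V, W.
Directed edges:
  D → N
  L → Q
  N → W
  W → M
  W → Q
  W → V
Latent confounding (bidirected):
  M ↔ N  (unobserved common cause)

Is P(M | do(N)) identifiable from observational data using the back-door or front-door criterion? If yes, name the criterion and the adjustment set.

P(M|do(N)): frontdoor, adjust for {W}.

desc(N)\{N}={M,Q,V,W}; candidates ⊆ {D,L}.
N↔M: latent back-door arc(s) into N.
size 0: {}; under {} N still reaches {D,M} ∋ M.
size 1: {D}, {L}; under {D} N still reaches {M} ∋ M.
size 2: {D,L}; under {D,L} N still reaches {M} ∋ M.
N↔M cannot be blocked by any observed set — no back-door set.
{W}: (i) intercepts every directed N→M path; (ii) no back-door N→{W}; (iii) {N} blocks every back-door {W}→M. Front-door holds.
P(M|do(N)) = Σ_{W} P(W|N) Σ_{N'} P(M|W,N')P(N').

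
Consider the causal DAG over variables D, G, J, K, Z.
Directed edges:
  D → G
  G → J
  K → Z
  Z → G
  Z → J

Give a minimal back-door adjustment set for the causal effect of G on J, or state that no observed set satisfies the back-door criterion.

G→J: minimal back-door set {Z}.

desc(G)\{G}={J}; candidates ⊆ {D,K,Z}.
size 0: {}; under {} G still reaches {D,J,K,Z} ∋ J.
{Z}: G⊥J given {Z} in G with G→· removed — back-door holds.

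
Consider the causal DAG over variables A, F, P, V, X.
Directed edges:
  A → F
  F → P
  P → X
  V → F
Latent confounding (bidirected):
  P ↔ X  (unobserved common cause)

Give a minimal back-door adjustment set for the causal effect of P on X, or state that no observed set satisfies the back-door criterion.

desc(P)\{P}={X}; candidates ⊆ {A,F,V}.
P↔X: latent back-door arc(s) into P.
size 0: {}; under {} P still reaches {A,F,V,X} ∋ X.
size 1: {A}, {F}, {V}; under {A} P still reaches {F,V,X} ∋ X.
size 2: {A,F}, {A,V}, {F,V}; under {A,F} P still reaches {X} ∋ X.
P↔X cannot be blocked by any observed set — no back-door set.

P→X: no observed back-door set.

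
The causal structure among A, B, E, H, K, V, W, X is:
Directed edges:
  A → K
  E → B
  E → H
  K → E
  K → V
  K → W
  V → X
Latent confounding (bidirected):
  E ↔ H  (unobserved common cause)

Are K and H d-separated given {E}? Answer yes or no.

No — K and H are d-connected given {E}.

Bayes-Ball from K | {E} reaches {A,H,V,W,X}.
H ∈ reach(K|{E}) ⇒ K ⊥̸ H | {E}.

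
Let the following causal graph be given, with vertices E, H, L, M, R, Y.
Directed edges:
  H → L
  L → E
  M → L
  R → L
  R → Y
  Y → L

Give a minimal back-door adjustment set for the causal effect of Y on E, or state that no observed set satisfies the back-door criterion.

Y→E: minimal back-door set {R}.

desc(Y)\{Y}={E,L}; candidates ⊆ {H,M,R}.
size 0: {}; under {} Y still reaches {E,L,R} ∋ E.
{R}: Y⊥E given {R} in G with Y→· removed — back-door holds.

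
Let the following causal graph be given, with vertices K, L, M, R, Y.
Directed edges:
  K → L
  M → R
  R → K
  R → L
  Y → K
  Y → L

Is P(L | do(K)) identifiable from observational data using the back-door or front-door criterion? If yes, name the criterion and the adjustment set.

desc(K)\{K}={L}; candidates ⊆ {M,R,Y}.
size 0: {}; under {} K still reaches {L,M,R,Y} ∋ L.
size 1: {M}, {R}, {Y}; under {M} K still reaches {L,R,Y} ∋ L.
{R,Y}: K⊥L given {R,Y} in G with K→· removed — back-door holds.
P(L|do(K)) = Σ_{R,Y} P(L|K,R,Y)·P(R,Y).

P(L|do(K)): backdoor, adjust for {R, Y}.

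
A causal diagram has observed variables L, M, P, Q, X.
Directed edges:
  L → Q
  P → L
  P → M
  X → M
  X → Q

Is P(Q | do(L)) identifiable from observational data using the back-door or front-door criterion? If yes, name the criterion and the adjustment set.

desc(L)\{L}={Q}; candidates ⊆ {M,P,X}.
∅: L⊥Q given ∅ in G with L→· removed — back-door holds.
P(Q|do(L)) = P(Q|L) — no adjustment needed.

P(Q|do(L)): backdoor, adjust for ∅.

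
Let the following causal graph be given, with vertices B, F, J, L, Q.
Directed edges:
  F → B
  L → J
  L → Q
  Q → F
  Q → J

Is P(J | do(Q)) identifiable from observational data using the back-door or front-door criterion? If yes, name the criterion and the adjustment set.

P(J|do(Q)): backdoor, adjust for {L}.

desc(Q)\{Q}={B,F,J}; candidates ⊆ {L}.
size 0: {}; under {} Q still reaches {J,L} ∋ J.
{L}: Q⊥J given {L} in G with Q→· removed — back-door holds.
P(J|do(Q)) = Σ_{L} P(J|Q,L)·P(L).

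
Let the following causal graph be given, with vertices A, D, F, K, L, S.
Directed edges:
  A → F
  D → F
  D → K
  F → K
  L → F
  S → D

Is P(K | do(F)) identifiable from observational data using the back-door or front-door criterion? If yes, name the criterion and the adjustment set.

desc(F)\{F}={K}; candidates ⊆ {A,D,L,S}.
size 0: {}; under {} F still reaches {A,D,K,L,S} ∋ K.
{D}: F⊥K given {D} in G with F→· removed — back-door holds.
P(K|do(F)) = Σ_{D} P(K|F,D)·P(D).

P(K|do(F)): backdoor, adjust for {D}.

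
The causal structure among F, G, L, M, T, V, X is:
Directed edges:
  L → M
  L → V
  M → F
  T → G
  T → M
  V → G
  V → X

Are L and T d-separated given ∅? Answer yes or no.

Yes — L ⊥ T | ∅.

Bayes-Ball from L | ∅ reaches {F,G,M,V,X}.
T ∉ reach(L|∅) ⇒ L ⊥ T | ∅.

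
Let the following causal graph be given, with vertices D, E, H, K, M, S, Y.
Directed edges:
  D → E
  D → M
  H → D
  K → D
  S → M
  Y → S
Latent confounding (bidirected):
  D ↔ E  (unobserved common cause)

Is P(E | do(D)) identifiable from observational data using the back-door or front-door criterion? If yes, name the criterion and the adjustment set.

P(E|do(D)): not identifiable (no BD/FD set).

desc(D)\{D}={E,M}; candidates ⊆ {H,K,S,Y}.
D↔E: latent back-door arc(s) into D.
size 0: {}; under {} D still reaches {E,H,K} ∋ E.
size 1: {H}, {K}, {S} …(+1); under {H} D still reaches {E,K} ∋ E.
size 2: {H,K}, {H,S}, {H,Y} …(+3); under {H,K} D still reaches {E} ∋ E.
D↔E cannot be blocked by any observed set — no back-door set.
No mediator lies on a directed D→…→E path.
Neither criterion identifies P(E|do(D)) in this graph.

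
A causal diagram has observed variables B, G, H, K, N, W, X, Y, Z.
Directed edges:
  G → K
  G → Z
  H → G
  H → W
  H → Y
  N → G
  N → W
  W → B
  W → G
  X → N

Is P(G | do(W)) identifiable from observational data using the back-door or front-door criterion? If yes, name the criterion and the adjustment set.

P(G|do(W)): backdoor, adjust for {H, N}.

desc(W)\{W}={B,G,K,Z}; candidates ⊆ {H,N,X,Y}.
size 0: {}; under {} W still reaches {G,H,K,N,X,Y,Z} ∋ G.
size 1: {H}, {N}, {X} …(+1); under {H} W still reaches {G,K,N,X,Z} ∋ G.
{H,N}: W⊥G given {H,N} in G with W→· removed — back-door holds.
P(G|do(W)) = Σ_{H,N} P(G|W,H,N)·P(H,N).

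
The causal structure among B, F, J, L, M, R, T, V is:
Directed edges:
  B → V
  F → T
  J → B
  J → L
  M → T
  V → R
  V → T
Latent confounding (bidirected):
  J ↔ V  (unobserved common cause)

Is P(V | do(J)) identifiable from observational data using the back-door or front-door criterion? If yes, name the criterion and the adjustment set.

desc(J)\{J}={B,L,R,T,V}; candidates ⊆ {F,M}.
J↔V: latent back-door arc(s) into J.
size 0: {}; under {} J still reaches {R,T,V} ∋ V.
size 1: {F}, {M}; under {F} J still reaches {R,T,V} ∋ V.
size 2: {F,M}; under {F,M} J still reaches {R,T,V} ∋ V.
J↔V cannot be blocked by any observed set — no back-door set.
{B}: (i) intercepts every directed J→V path; (ii) no back-door J→{B}; (iii) {J} blocks every back-door {B}→V. Front-door holds.
P(V|do(J)) = Σ_{B} P(B|J) Σ_{J'} P(V|B,J')P(J').

P(V|do(J)): frontdoor, adjust for {B}.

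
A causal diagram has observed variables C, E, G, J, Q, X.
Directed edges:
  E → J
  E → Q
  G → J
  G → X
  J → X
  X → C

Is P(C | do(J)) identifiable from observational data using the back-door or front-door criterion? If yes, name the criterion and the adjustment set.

desc(J)\{J}={C,X}; candidates ⊆ {E,G,Q}.
size 0: {}; under {} J still reaches {C,E,G,Q,X} ∋ C.
{G}: J⊥C given {G} in G with J→· removed — back-door holds.
P(C|do(J)) = Σ_{G} P(C|J,G)·P(G).

P(C|do(J)): backdoor, adjust for {G}.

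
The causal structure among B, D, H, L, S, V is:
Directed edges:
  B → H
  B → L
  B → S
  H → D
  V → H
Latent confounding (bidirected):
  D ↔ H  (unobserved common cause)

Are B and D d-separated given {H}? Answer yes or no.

Bayes-Ball from B | {H} reaches {D,L,S,V}.
D ∈ reach(B|{H}) ⇒ B ⊥̸ D | {H}.

No — B and D are d-connected given {H}.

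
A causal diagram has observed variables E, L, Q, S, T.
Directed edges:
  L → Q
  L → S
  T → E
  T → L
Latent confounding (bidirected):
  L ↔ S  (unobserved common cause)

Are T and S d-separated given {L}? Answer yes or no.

No — T and S are d-connected given {L}.

Bayes-Ball from T | {L} reaches {E,S}.
S ∈ reach(T|{L}) ⇒ T ⊥̸ S | {L}.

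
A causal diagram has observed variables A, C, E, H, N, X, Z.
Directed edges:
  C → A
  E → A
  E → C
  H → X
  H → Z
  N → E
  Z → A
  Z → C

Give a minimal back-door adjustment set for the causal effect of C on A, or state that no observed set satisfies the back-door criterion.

C→A: minimal back-door set {E, Z}.

desc(C)\{C}={A}; candidates ⊆ {E,H,N,X,Z}.
size 0: {}; under {} C still reaches {A,E,H,N,X,Z} ∋ A.
size 1: {E}, {H}, {N} …(+2); under {E} C still reaches {A,H,X,Z} ∋ A.
{E,Z}: C⊥A given {E,Z} in G with C→· removed — back-door holds.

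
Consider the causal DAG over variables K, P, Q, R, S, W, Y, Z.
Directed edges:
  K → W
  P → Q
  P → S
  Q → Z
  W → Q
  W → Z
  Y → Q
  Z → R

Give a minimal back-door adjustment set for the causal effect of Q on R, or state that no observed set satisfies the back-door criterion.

Q→R: minimal back-door set {W}.

desc(Q)\{Q}={R,Z}; candidates ⊆ {K,P,S,W,Y}.
size 0: {}; under {} Q still reaches {K,P,R,S,W,Y,Z} ∋ R.
{W}: Q⊥R given {W} in G with Q→· removed — back-door holds.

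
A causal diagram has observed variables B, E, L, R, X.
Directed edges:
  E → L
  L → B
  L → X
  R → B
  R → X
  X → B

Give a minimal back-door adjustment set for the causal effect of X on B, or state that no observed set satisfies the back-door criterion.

X→B: minimal back-door set {L, R}.

desc(X)\{X}={B}; candidates ⊆ {E,L,R}.
size 0: {}; under {} X still reaches {B,E,L,R} ∋ B.
size 1: {E}, {L}, {R}; under {E} X still reaches {B,L,R} ∋ B.
{L,R}: X⊥B given {L,R} in G with X→· removed — back-door holds.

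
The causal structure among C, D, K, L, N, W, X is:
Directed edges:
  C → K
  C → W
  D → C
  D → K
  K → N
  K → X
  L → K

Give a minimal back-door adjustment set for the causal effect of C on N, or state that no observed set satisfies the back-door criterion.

desc(C)\{C}={K,N,W,X}; candidates ⊆ {D,L}.
size 0: {}; under {} C still reaches {D,K,N,X} ∋ N.
{D}: C⊥N given {D} in G with C→· removed — back-door holds.

C→N: minimal back-door set {D}.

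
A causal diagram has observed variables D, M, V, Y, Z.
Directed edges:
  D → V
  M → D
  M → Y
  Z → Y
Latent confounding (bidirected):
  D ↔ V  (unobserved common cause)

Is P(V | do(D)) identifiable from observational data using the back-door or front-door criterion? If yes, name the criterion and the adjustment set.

desc(D)\{D}={V}; candidates ⊆ {M,Y,Z}.
D↔V: latent back-door arc(s) into D.
size 0: {}; under {} D still reaches {M,V,Y} ∋ V.
size 1: {M}, {Y}, {Z}; under {M} D still reaches {V} ∋ V.
size 2: {M,Y}, {M,Z}, {Y,Z}; under {M,Y} D still reaches {V} ∋ V.
D↔V cannot be blocked by any observed set — no back-door set.
No mediator lies on a directed D→…→V path.
Neither criterion identifies P(V|do(D)) in this graph.

P(V|do(D)): not identifiable (no BD/FD set).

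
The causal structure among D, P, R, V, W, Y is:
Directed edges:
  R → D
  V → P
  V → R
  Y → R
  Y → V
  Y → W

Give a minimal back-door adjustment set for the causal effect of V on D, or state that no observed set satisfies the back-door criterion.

desc(V)\{V}={D,P,R}; candidates ⊆ {W,Y}.
size 0: {}; under {} V still reaches {D,R,W,Y} ∋ D.
{Y}: V⊥D given {Y} in G with V→· removed — back-door holds.

V→D: minimal back-door set {Y}.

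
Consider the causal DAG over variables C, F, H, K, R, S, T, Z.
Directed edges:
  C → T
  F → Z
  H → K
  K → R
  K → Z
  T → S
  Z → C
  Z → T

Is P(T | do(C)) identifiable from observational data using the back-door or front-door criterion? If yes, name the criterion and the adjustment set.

P(T|do(C)): backdoor, adjust for {Z}.

desc(C)\{C}={S,T}; candidates ⊆ {F,H,K,R,Z}.
size 0: {}; under {} C still reaches {F,H,K,R,S,T,Z} ∋ T.
{Z}: C⊥T given {Z} in G with C→· removed — back-door holds.
P(T|do(C)) = Σ_{Z} P(T|C,Z)·P(Z).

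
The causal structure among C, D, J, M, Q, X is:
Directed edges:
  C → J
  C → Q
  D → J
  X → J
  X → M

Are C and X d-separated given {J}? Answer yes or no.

No — C and X are d-connected given {J}.

Bayes-Ball from C | {J} reaches {D,M,Q,X}.
X ∈ reach(C|{J}) ⇒ C ⊥̸ X | {J}.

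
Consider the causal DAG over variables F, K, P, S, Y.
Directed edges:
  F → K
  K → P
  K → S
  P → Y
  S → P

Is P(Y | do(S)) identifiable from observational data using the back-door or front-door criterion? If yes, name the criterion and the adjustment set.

P(Y|do(S)): backdoor, adjust for {K}.

desc(S)\{S}={P,Y}; candidates ⊆ {F,K}.
size 0: {}; under {} S still reaches {F,K,P,Y} ∋ Y.
{K}: S⊥Y given {K} in G with S→· removed — back-door holds.
P(Y|do(S)) = Σ_{K} P(Y|S,K)·P(K).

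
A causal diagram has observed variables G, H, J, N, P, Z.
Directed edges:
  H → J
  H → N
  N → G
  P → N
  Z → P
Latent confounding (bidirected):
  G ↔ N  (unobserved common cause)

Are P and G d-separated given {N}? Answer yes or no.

Bayes-Ball from P | {N} reaches {G,H,J,Z}.
G ∈ reach(P|{N}) ⇒ P ⊥̸ G | {N}.

No — P and G are d-connected given {N}.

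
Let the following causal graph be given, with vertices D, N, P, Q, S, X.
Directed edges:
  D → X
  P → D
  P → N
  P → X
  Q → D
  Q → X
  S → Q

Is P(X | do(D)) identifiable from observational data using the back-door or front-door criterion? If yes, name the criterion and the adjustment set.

desc(D)\{D}={X}; candidates ⊆ {N,P,Q,S}.
size 0: {}; under {} D still reaches {N,P,Q,S,X} ∋ X.
size 1: {N}, {P}, {Q} …(+1); under {N} D still reaches {P,Q,S,X} ∋ X.
{P,Q}: D⊥X given {P,Q} in G with D→· removed — back-door holds.
P(X|do(D)) = Σ_{P,Q} P(X|D,P,Q)·P(P,Q).

P(X|do(D)): backdoor, adjust for {P, Q}.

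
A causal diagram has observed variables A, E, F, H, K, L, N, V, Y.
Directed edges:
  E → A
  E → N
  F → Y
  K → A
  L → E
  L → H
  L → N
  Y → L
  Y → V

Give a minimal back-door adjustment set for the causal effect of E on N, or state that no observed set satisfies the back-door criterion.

E→N: minimal back-door set {L}.

desc(E)\{E}={A,N}; candidates ⊆ {F,H,K,L,V,Y}.
size 0: {}; under {} E still reaches {F,H,L,N,V,Y} ∋ N.
{L}: E⊥N given {L} in G with E→· removed — back-door holds.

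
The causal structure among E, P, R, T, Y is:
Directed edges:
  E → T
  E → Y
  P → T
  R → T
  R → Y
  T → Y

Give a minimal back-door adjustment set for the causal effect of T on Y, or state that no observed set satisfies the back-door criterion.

T→Y: minimal back-door set {E, R}.

desc(T)\{T}={Y}; candidates ⊆ {E,P,R}.
size 0: {}; under {} T still reaches {E,P,R,Y} ∋ Y.
size 1: {E}, {P}, {R}; under {E} T still reaches {P,R,Y} ∋ Y.
{E,R}: T⊥Y given {E,R} in G with T→· removed — back-door holds.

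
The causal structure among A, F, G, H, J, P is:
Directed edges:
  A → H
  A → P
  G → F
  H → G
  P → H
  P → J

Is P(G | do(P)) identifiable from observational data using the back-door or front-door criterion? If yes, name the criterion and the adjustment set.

P(G|do(P)): backdoor, adjust for {A}.

desc(P)\{P}={F,G,H,J}; candidates ⊆ {A}.
size 0: {}; under {} P still reaches {A,F,G,H} ∋ G.
{A}: P⊥G given {A} in G with P→· removed — back-door holds.
P(G|do(P)) = Σ_{A} P(G|P,A)·P(A).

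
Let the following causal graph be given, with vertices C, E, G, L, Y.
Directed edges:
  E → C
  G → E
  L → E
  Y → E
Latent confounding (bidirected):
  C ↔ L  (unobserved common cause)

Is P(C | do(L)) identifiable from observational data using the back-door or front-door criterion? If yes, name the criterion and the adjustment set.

desc(L)\{L}={C,E}; candidates ⊆ {G,Y}.
L↔C: latent back-door arc(s) into L.
size 0: {}; under {} L still reaches {C} ∋ C.
size 1: {G}, {Y}; under {G} L still reaches {C} ∋ C.
size 2: {G,Y}; under {G,Y} L still reaches {C} ∋ C.
L↔C cannot be blocked by any observed set — no back-door set.
{E}: (i) intercepts every directed L→C path; (ii) no back-door L→{E}; (iii) {L} blocks every back-door {E}→C. Front-door holds.
P(C|do(L)) = Σ_{E} P(E|L) Σ_{L'} P(C|E,L')P(L').

P(C|do(L)): frontdoor, adjust for {E}.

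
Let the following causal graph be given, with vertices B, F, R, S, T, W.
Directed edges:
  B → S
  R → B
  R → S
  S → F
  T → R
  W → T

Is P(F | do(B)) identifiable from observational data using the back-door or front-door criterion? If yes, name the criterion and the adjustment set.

P(F|do(B)): backdoor, adjust for {R}.

desc(B)\{B}={F,S}; candidates ⊆ {R,T,W}.
size 0: {}; under {} B still reaches {F,R,S,T,W} ∋ F.
{R}: B⊥F given {R} in G with B→· removed — back-door holds.
P(F|do(B)) = Σ_{R} P(F|B,R)·P(R).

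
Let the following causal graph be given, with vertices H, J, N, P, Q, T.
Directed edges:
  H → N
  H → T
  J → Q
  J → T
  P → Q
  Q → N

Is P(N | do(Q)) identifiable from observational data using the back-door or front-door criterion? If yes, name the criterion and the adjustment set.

desc(Q)\{Q}={N}; candidates ⊆ {H,J,P,T}.
∅: Q⊥N given ∅ in G with Q→· removed — back-door holds.
P(N|do(Q)) = P(N|Q) — no adjustment needed.

P(N|do(Q)): backdoor, adjust for ∅.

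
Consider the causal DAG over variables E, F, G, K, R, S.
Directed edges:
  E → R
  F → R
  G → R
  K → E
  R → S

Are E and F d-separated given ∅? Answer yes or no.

Yes — E ⊥ F | ∅.

Bayes-Ball from E | ∅ reaches {K,R,S}.
F ∉ reach(E|∅) ⇒ E ⊥ F | ∅.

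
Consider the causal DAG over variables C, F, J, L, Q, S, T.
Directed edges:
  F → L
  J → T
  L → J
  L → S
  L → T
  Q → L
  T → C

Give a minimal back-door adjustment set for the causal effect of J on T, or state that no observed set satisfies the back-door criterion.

J→T: minimal back-door set {L}.

desc(J)\{J}={C,T}; candidates ⊆ {F,L,Q,S}.
size 0: {}; under {} J still reaches {C,F,L,Q,S,T} ∋ T.
{L}: J⊥T given {L} in G with J→· removed — back-door holds.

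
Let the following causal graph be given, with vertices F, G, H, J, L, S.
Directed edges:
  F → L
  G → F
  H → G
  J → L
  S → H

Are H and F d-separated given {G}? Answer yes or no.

Bayes-Ball from H | {G} reaches {S}.
F ∉ reach(H|{G}) ⇒ H ⊥ F | {G}.

Yes — H ⊥ F | {G}.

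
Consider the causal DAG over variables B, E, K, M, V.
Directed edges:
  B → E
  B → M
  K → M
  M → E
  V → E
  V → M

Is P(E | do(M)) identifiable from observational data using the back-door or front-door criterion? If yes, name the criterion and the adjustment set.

desc(M)\{M}={E}; candidates ⊆ {B,K,V}.
size 0: {}; under {} M still reaches {B,E,K,V} ∋ E.
size 1: {B}, {K}, {V}; under {B} M still reaches {E,K,V} ∋ E.
{B,V}: M⊥E given {B,V} in G with M→· removed — back-door holds.
P(E|do(M)) = Σ_{B,V} P(E|M,B,V)·P(B,V).

P(E|do(M)): backdoor, adjust for {B, V}.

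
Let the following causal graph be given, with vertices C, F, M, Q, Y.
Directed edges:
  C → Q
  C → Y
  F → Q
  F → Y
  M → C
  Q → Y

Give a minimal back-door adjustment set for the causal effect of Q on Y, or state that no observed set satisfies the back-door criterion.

desc(Q)\{Q}={Y}; candidates ⊆ {C,F,M}.
size 0: {}; under {} Q still reaches {C,F,M,Y} ∋ Y.
size 1: {C}, {F}, {M}; under {C} Q still reaches {F,Y} ∋ Y.
{C,F}: Q⊥Y given {C,F} in G with Q→· removed — back-door holds.

Q→Y: minimal back-door set {C, F}.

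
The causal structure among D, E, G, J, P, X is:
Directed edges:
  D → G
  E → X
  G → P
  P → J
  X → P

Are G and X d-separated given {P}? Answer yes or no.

No — G and X are d-connected given {P}.

Bayes-Ball from G | {P} reaches {D,E,X}.
X ∈ reach(G|{P}) ⇒ G ⊥̸ X | {P}.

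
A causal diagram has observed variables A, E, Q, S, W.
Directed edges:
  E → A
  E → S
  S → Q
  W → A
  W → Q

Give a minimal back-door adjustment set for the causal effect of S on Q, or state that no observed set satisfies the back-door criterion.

desc(S)\{S}={Q}; candidates ⊆ {A,E,W}.
∅: S⊥Q given ∅ in G with S→· removed — back-door holds.

S→Q: minimal back-door set ∅.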